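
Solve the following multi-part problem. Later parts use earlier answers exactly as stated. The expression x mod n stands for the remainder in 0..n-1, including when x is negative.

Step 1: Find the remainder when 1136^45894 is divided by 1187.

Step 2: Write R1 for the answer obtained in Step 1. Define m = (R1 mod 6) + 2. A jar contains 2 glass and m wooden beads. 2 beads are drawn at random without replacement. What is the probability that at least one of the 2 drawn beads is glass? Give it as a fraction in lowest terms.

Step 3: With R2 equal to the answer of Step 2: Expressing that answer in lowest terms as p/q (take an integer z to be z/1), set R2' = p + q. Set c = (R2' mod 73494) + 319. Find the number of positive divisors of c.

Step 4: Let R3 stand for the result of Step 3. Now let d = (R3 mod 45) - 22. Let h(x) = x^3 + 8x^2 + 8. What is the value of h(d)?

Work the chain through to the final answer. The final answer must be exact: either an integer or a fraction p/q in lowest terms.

80

Step 1: squarings mod 1187: 1136^1=1136, 1136^2=227, 1136^4=488, 1136^8=744, 1136^16=394, 1136^32=926, 1136^64=462, 1136^128=971, 1136^256=363, 1136^512=12, 1136^1024=144, 1136^2048=557, 1136^4096=442, 1136^8192=696, 1136^16384=120, 1136^32768=156; 1136^45894 = 1136^2 * 1136^4 * 1136^64 * 1136^256 * 1136^512 * 1136^4096 * 1136^8192 * 1136^32768 = 954 (mod 1187); answer 954
Step 2: R1 = 954; m = 2; total draws C(4,2) = 6; complement C(2,2) = 1; favorable 6 - 1 = 5; P = 5/6; answer 5/6
Step 3: R2 = 5/6; threaded value p + q = 11; c = 330; 330 = 2 * 3 * 5 * 11; number of divisors = (1+1) * (1+1) * (1+1) * (1+1) = 16; answer 16
Step 4: R3 = 16; d = -6; 1*(-6)^3 + 8*(-6)^2 + 8 = (-216) + (288) + (8) = 80; answer 80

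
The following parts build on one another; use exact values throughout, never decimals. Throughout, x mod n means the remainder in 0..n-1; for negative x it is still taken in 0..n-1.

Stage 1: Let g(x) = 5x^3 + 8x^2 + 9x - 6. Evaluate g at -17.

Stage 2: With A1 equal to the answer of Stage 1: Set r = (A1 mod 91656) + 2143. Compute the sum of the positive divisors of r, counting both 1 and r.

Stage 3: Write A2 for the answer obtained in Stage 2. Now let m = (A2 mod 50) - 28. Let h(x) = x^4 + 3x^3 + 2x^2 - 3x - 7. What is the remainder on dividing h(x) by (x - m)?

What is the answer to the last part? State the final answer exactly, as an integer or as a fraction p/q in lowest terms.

13163

Stage 1: 5*(-17)^3 + 8*(-17)^2 + 9*(-17)^1 - 6 = (-24565) + (2312) + (-153) + (-6) = -22412; answer -22412
Stage 2: A1 = -22412; r = 71387; 71387 is prime, so its only divisors are 1 and 71387; sigma = 1 + 71387 = 71388; answer 71388
Stage 3: A2 = 71388; m = 10; remainder = value at the root: 1*(10)^4 + 3*(10)^3 + 2*(10)^2 - 3*(10)^1 - 7 = (10000) + (3000) + (200) + (-30) + (-7) = 13163; answer 13163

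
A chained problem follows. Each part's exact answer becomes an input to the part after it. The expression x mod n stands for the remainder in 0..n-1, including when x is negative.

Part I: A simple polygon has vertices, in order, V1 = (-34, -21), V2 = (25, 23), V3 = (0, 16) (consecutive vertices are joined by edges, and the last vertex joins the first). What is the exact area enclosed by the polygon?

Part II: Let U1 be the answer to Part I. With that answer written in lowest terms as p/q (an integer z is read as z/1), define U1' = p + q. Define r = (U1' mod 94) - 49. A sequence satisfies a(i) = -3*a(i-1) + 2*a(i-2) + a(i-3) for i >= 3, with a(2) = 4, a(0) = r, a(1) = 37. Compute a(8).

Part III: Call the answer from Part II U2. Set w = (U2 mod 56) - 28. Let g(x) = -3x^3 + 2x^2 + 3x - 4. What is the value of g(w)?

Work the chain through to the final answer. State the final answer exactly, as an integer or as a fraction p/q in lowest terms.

-314

Part I: cross terms: (-34*23 - 25*-21)=-257, (25*16 - 0*23)=400, (0*-21 - -34*16)=544; twice the area = |687| = 687; area = 687/2; answer 687/2
Part II: U1 = 687/2; threaded value p + q = 689; r = -18; a(3) = -3*(4) + 2*(37) + 1*(-18) = 44; iterating: a(3)=44, a(4)=-87, a(5)=353, a(6)=-1189, a(7)=4186, a(8)=-14583; answer -14583
Part III: U2 = -14583; w = 5; -3*(5)^3 + 2*(5)^2 + 3*(5)^1 - 4 = (-375) + (50) + (15) + (-4) = -314; answer -314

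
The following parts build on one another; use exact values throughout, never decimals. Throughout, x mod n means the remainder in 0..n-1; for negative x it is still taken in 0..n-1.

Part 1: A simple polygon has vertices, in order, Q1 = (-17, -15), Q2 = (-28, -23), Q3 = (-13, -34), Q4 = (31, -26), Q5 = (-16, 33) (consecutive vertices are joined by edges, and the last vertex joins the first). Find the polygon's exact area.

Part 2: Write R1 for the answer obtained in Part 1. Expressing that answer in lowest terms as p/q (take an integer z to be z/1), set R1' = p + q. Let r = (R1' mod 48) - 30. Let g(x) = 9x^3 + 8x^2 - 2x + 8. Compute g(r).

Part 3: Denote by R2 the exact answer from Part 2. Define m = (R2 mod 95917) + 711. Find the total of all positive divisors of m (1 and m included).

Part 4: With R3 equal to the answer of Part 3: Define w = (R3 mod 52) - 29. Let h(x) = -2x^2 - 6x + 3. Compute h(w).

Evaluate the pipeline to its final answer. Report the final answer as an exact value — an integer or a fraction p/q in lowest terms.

-213

Part 1: cross terms: (-17*-23 - -28*-15)=-29, (-28*-34 - -13*-23)=653, (-13*-26 - 31*-34)=1392, (31*33 - -16*-26)=607, (-16*-15 - -17*33)=801; twice the area = |3424| = 3424; area = 1712; answer 1712
Part 2: R1 = 1712; threaded value p + q = 1713; r = 3; 9*(3)^3 + 8*(3)^2 - 2*(3)^1 + 8 = (243) + (72) + (-6) + (8) = 317; answer 317
Part 3: R2 = 317; m = 1028; 1028 = 2^2 * 257; sigma = (1 + 2 + 4) * (1 + 257) = 7 * 258 = 1806; answer 1806
Part 4: R3 = 1806; w = 9; -2*(9)^2 - 6*(9)^1 + 3 = (-162) + (-54) + (3) = -213; answer -213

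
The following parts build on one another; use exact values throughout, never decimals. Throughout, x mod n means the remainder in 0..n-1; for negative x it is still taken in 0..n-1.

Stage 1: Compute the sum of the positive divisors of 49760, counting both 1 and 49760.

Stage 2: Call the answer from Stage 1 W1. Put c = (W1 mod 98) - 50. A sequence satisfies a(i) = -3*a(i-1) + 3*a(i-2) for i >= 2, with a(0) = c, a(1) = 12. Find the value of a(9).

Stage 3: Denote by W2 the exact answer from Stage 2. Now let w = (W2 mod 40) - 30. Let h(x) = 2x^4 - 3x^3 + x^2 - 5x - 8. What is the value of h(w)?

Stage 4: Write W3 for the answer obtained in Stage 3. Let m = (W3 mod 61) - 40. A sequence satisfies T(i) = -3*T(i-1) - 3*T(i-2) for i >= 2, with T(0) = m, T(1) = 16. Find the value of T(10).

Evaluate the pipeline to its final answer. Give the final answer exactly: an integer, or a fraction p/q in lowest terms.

Stage 1: 49760 = 2^5 * 5 * 311; sigma = (1 + 2 + 4 + 8 + 16 + 32) * (1 + 5) * (1 + 311) = 63 * 6 * 312 = 117936; answer 117936
Stage 2: W1 = 117936; c = -8; a(2) = -3*(12) + 3*(-8) = -60; iterating: a(2)=-60, a(3)=216, a(4)=-828, a(5)=3132, a(6)=-11880, a(7)=45036, a(8)=-170748, a(9)=647352; answer 647352
Stage 3: W2 = 647352; w = 2; 2*(2)^4 - 3*(2)^3 + 1*(2)^2 - 5*(2)^1 - 8 = (32) + (-24) + (4) + (-10) + (-8) = -6; answer -6
Stage 4: W3 = -6; m = 15; T(2) = -3*(16) - 3*(15) = -93; iterating: T(2)=-93, T(3)=231, T(4)=-414, T(5)=549, T(6)=-405, T(7)=-432, T(8)=2511, T(9)=-6237, T(10)=11178; answer 11178

11178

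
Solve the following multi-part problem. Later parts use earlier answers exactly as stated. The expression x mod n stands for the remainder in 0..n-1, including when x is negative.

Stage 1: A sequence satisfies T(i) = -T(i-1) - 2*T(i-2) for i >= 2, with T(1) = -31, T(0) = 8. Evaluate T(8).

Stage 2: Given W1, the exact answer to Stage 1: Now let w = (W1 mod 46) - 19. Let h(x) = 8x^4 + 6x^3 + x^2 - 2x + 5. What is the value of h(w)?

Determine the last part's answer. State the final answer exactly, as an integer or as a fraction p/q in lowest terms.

Stage 1: T(2) = -1*(-31) - 2*(8) = 15; iterating: T(2)=15, T(3)=47, T(4)=-77, T(5)=-17, T(6)=171, T(7)=-137, T(8)=-205; answer -205
Stage 2: W1 = -205; w = 6; 8*(6)^4 + 6*(6)^3 + 1*(6)^2 - 2*(6)^1 + 5 = (10368) + (1296) + (36) + (-12) + (5) = 11693; answer 11693

11693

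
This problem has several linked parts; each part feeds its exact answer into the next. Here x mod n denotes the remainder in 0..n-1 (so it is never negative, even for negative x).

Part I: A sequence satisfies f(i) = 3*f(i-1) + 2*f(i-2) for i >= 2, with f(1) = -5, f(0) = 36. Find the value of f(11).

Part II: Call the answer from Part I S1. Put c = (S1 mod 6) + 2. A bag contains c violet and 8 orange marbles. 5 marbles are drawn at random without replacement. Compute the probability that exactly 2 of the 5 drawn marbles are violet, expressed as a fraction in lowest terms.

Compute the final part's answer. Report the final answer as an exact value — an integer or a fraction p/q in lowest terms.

Part I: f(2) = 3*(-5) + 2*(36) = 57; iterating: f(2)=57, f(3)=161, f(4)=597, f(5)=2113, f(6)=7533, f(7)=26825, f(8)=95541, f(9)=340273, f(10)=1211901, f(11)=4316249; answer 4316249
Part II: S1 = 4316249; c = 7; total draws C(15,5) = 3003; favorable C(7,2)*C(8,3) = 1176; P = 56/143; answer 56/143

56/143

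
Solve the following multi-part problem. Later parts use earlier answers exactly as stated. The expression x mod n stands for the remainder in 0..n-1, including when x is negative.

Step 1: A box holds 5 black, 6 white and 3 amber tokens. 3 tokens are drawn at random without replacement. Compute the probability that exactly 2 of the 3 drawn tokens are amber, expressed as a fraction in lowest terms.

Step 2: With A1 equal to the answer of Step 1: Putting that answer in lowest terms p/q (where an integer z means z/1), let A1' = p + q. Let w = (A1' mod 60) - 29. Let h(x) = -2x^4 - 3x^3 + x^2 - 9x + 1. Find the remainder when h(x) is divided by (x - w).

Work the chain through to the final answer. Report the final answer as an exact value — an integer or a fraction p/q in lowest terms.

Step 1: total draws C(14,3) = 364; favorable C(3,2)*C(11,1) = 33; P = 33/364; answer 33/364
Step 2: A1 = 33/364; threaded value p + q = 397; w = 8; remainder = value at the root: -2*(8)^4 - 3*(8)^3 + 1*(8)^2 - 9*(8)^1 + 1 = (-8192) + (-1536) + (64) + (-72) + (1) = -9735; answer -9735

-9735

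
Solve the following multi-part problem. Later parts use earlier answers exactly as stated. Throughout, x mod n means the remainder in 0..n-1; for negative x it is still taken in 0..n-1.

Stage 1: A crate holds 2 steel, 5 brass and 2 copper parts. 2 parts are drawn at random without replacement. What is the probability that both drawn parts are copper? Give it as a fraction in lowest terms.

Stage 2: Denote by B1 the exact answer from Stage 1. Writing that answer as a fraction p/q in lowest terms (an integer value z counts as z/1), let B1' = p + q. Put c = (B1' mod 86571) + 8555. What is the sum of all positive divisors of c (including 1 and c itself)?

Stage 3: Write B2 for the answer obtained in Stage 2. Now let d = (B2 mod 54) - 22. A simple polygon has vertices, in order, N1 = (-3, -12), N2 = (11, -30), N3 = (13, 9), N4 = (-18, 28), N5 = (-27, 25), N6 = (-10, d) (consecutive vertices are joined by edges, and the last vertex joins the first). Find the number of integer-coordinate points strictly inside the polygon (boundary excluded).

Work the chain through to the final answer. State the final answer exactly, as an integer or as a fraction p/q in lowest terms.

Stage 1: total draws C(9,2) = 36; favorable C(2,2) = 1; P = 1/36; answer 1/36
Stage 2: B1 = 1/36; threaded value p + q = 37; c = 8592; 8592 = 2^4 * 3 * 179; sigma = (1 + 2 + 4 + 8 + 16) * (1 + 3) * (1 + 179) = 31 * 4 * 180 = 22320; answer 22320
Stage 3: B2 = 22320; d = -4; cross terms: (-3*-30 - 11*-12)=222, (11*9 - 13*-30)=489, (13*28 - -18*9)=526, (-18*25 - -27*28)=306, (-27*-4 - -10*25)=358, (-10*-12 - -3*-4)=108; twice the area = |2009| = 2009; area = 2009/2; boundary points = 2 + 1 + 1 + 3 + 1 + 1 = 9; strictly interior points = area - boundary/2 + 1 = 1001; answer 1001

1001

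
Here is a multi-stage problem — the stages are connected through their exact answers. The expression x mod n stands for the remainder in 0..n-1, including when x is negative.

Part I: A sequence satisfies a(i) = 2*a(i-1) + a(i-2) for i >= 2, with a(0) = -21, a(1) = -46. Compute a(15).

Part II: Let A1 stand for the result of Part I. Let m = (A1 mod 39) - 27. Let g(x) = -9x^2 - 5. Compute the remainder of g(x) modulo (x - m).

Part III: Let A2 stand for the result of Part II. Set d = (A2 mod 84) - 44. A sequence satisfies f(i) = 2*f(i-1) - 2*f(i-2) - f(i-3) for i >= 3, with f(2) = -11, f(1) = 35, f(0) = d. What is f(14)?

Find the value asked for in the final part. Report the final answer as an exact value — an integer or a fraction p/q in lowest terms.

Part I: a(2) = 2*(-46) + 1*(-21) = -113; iterating: a(2)=-113, a(3)=-272, a(4)=-657, a(5)=-1586, a(6)=-3829, a(7)=-9244, a(8)=-22317, a(9)=-53878, a(10)=-130073, a(11)=-314024, a(12)=-758121, a(13)=-1830266, a(14)=-4418653, a(15)=-10667572; answer -10667572
Part II: A1 = -10667572; m = -7; remainder = value at the root: -9*(-7)^2 - 5 = (-441) + (-5) = -446; answer -446
Part III: A2 = -446; d = 14; f(3) = 2*(-11) - 2*(35) - 1*(14) = -106; iterating: f(3)=-106, f(4)=-225, f(5)=-227, f(6)=102, f(7)=883, f(8)=1789, f(9)=1710, f(10)=-1041, f(11)=-7291, f(12)=-14210, f(13)=-12797, f(14)=10117; answer 10117

10117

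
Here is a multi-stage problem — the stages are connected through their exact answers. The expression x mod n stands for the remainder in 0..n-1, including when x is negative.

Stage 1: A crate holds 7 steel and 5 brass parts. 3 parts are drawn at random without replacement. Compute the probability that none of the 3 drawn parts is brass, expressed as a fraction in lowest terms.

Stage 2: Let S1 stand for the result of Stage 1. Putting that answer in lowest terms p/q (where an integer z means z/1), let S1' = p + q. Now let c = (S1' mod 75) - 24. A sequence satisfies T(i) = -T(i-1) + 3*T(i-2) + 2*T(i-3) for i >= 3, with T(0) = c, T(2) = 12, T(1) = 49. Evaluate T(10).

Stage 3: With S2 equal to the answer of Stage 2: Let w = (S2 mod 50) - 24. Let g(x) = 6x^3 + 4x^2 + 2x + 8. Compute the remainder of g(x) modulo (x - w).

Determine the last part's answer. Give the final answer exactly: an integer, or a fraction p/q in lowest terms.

4724

Stage 1: total draws C(12,3) = 220; favorable C(7,3) = 35; P = 7/44; answer 7/44
Stage 2: S1 = 7/44; threaded value p + q = 51; c = 27; T(3) = -1*(12) + 3*(49) + 2*(27) = 189; iterating: T(3)=189, T(4)=-55, T(5)=646, T(6)=-433, T(7)=2261, T(8)=-2268, T(9)=8185, T(10)=-10467; answer -10467
Stage 3: S2 = -10467; w = 9; remainder = value at the root: 6*(9)^3 + 4*(9)^2 + 2*(9)^1 + 8 = (4374) + (324) + (18) + (8) = 4724; answer 4724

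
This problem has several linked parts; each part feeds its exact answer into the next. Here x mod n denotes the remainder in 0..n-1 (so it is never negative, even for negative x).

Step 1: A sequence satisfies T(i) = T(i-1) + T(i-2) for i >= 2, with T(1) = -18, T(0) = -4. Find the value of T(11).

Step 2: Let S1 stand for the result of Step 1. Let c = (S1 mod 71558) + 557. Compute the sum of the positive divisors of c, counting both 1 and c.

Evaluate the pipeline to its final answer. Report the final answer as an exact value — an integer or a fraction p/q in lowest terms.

93728

Step 1: T(2) = 1*(-18) + 1*(-4) = -22; iterating: T(2)=-22, T(3)=-40, T(4)=-62, T(5)=-102, T(6)=-164, T(7)=-266, T(8)=-430, T(9)=-696, T(10)=-1126, T(11)=-1822; answer -1822
Step 2: S1 = -1822; c = 70293; 70293 = 3 * 23431; sigma = (1 + 3) * (1 + 23431) = 4 * 23432 = 93728; answer 93728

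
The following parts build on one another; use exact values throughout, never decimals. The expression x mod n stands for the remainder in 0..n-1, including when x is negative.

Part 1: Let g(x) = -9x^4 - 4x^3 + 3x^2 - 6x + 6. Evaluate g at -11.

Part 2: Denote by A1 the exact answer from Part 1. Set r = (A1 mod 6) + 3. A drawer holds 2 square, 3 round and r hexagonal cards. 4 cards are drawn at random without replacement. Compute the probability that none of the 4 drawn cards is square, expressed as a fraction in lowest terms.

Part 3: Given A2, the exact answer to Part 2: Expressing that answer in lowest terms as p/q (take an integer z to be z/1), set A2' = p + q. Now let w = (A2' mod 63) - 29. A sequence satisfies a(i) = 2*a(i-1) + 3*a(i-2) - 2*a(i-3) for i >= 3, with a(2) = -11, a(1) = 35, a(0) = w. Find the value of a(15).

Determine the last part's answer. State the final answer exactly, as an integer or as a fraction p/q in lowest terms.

Part 1: -9*(-11)^4 - 4*(-11)^3 + 3*(-11)^2 - 6*(-11)^1 + 6 = (-131769) + (5324) + (363) + (66) + (6) = -126010; answer -126010
Part 2: A1 = -126010; r = 5; total draws C(10,4) = 210; favorable C(8,4) = 70; P = 1/3; answer 1/3
Part 3: A2 = 1/3; threaded value p + q = 4; w = -25; a(3) = 2*(-11) + 3*(35) - 2*(-25) = 133; iterating: a(3)=133, a(4)=163, a(5)=747, a(6)=1717, a(7)=5349, a(8)=14355, a(9)=41323, a(10)=115013, a(11)=325285, a(12)=912963, a(13)=2571755, a(14)=7231829, a(15)=20352997; answer 20352997

20352997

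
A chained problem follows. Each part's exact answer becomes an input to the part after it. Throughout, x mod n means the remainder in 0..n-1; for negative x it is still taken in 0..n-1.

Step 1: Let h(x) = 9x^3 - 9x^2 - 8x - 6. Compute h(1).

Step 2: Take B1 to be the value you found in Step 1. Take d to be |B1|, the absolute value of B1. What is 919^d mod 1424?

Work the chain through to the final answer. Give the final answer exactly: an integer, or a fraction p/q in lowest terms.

Step 1: 9*(1)^3 - 9*(1)^2 - 8*(1)^1 - 6 = (9) + (-9) + (-8) + (-6) = -14; answer -14
Step 2: B1 = -14; d = 14; squarings mod 1424: 919^1=919, 919^2=129, 919^4=977, 919^8=449; 919^14 = 919^2 * 919^4 * 919^8 = 481 (mod 1424); answer 481

481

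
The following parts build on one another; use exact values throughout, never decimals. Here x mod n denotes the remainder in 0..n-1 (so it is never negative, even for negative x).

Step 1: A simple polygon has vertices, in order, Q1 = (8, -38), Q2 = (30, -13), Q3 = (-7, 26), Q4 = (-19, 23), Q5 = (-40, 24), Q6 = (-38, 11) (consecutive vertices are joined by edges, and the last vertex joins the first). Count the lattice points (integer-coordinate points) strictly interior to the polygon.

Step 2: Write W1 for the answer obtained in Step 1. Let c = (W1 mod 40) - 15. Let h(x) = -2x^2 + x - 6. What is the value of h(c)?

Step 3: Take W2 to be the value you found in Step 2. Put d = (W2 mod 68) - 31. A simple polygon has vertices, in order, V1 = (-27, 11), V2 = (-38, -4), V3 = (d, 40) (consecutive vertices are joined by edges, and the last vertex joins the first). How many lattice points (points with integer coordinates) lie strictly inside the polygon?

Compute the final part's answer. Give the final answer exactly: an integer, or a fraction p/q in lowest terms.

Step 1: cross terms: (8*-13 - 30*-38)=1036, (30*26 - -7*-13)=689, (-7*23 - -19*26)=333, (-19*24 - -40*23)=464, (-40*11 - -38*24)=472, (-38*-38 - 8*11)=1356; twice the area = |4350| = 4350; area = 2175; boundary points = 1 + 1 + 3 + 1 + 1 + 1 = 8; strictly interior points = area - boundary/2 + 1 = 2172; answer 2172
Step 2: W1 = 2172; c = -3; -2*(-3)^2 + 1*(-3)^1 - 6 = (-18) + (-3) + (-6) = -27; answer -27
Step 3: W2 = -27; d = 10; cross terms: (-27*-4 - -38*11)=526, (-38*40 - 10*-4)=-1480, (10*11 - -27*40)=1190; twice the area = |236| = 236; area = 118; boundary points = 1 + 4 + 1 = 6; strictly interior points = area - boundary/2 + 1 = 116; answer 116

116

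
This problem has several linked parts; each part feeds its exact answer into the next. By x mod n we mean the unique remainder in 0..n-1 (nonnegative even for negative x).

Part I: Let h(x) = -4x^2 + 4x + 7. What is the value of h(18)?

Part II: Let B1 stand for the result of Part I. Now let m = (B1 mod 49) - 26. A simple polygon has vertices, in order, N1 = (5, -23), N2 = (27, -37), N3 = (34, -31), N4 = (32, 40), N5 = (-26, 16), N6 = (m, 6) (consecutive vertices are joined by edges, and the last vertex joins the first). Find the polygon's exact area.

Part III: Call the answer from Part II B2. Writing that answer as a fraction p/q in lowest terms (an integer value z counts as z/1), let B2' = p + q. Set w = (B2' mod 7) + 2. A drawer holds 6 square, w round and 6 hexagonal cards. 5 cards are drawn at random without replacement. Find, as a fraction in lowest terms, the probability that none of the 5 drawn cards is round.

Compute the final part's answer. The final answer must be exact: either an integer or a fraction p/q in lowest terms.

24/91

Part I: -4*(18)^2 + 4*(18)^1 + 7 = (-1296) + (72) + (7) = -1217; answer -1217
Part II: B1 = -1217; m = -18; cross terms: (5*-37 - 27*-23)=436, (27*-31 - 34*-37)=421, (34*40 - 32*-31)=2352, (32*16 - -26*40)=1552, (-26*6 - -18*16)=132, (-18*-23 - 5*6)=384; twice the area = |5277| = 5277; area = 5277/2; answer 5277/2
Part III: B2 = 5277/2; threaded value p + q = 5279; w = 3; total draws C(15,5) = 3003; favorable C(12,5) = 792; P = 24/91; answer 24/91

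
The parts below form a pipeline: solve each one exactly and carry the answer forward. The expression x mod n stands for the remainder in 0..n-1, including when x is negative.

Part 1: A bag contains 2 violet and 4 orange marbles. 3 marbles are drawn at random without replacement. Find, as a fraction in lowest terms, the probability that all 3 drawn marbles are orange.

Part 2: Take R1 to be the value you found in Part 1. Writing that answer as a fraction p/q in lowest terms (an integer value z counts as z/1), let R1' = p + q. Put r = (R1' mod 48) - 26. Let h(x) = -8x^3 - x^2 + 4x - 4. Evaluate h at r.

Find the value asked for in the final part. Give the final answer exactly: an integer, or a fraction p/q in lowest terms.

63516

Part 1: total draws C(6,3) = 20; favorable C(4,3) = 4; P = 1/5; answer 1/5
Part 2: R1 = 1/5; threaded value p + q = 6; r = -20; -8*(-20)^3 - 1*(-20)^2 + 4*(-20)^1 - 4 = (64000) + (-400) + (-80) + (-4) = 63516; answer 63516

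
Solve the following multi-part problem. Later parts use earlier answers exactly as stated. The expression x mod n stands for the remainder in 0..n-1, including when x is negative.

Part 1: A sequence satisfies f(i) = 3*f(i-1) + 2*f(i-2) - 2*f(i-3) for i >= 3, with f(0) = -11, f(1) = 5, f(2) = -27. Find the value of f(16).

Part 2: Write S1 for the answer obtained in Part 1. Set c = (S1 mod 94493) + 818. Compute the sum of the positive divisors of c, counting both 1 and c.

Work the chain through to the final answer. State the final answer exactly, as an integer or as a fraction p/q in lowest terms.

33952

Part 1: f(3) = 3*(-27) + 2*(5) - 2*(-11) = -49; iterating: f(3)=-49, f(4)=-211, f(5)=-677, f(6)=-2355, f(7)=-7997, f(8)=-27347, f(9)=-93325, f(10)=-318675, f(11)=-1087981, f(12)=-3714643, f(13)=-12682541, f(14)=-43300947, f(15)=-147838637, f(16)=-504752723; answer -504752723
Part 2: S1 = -504752723; c = 29701; 29701 = 7 * 4243; sigma = (1 + 7) * (1 + 4243) = 8 * 4244 = 33952; answer 33952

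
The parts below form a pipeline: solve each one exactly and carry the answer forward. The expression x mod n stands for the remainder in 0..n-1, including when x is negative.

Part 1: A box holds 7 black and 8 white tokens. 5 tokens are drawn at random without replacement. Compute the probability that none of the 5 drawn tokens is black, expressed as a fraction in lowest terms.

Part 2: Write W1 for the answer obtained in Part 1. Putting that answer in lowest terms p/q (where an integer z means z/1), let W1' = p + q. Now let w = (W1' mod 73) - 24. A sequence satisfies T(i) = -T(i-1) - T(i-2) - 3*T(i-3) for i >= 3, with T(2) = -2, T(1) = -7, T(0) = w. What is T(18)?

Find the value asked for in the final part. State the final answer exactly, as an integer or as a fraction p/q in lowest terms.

Part 1: total draws C(15,5) = 3003; favorable C(8,5) = 56; P = 8/429; answer 8/429
Part 2: W1 = 8/429; threaded value p + q = 437; w = 48; T(3) = -1*(-2) - 1*(-7) - 3*(48) = -135; iterating: T(3)=-135, T(4)=158, T(5)=-17, T(6)=264, T(7)=-721, T(8)=508, T(9)=-579, T(10)=2234, T(11)=-3179, T(12)=2682, T(13)=-6205, T(14)=13060, T(15)=-14901, T(16)=20456, T(17)=-44735, T(18)=68982; answer 68982

68982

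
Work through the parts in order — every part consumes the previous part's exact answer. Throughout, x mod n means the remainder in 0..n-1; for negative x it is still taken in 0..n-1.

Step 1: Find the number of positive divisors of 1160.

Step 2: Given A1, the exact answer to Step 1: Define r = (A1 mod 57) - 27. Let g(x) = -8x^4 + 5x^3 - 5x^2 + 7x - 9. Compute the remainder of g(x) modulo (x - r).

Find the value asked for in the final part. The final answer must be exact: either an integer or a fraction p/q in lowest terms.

Step 1: 1160 = 2^3 * 5 * 29; number of divisors = (3+1) * (1+1) * (1+1) = 16; answer 16
Step 2: A1 = 16; r = -11; remainder = value at the root: -8*(-11)^4 + 5*(-11)^3 - 5*(-11)^2 + 7*(-11)^1 - 9 = (-117128) + (-6655) + (-605) + (-77) + (-9) = -124474; answer -124474

-124474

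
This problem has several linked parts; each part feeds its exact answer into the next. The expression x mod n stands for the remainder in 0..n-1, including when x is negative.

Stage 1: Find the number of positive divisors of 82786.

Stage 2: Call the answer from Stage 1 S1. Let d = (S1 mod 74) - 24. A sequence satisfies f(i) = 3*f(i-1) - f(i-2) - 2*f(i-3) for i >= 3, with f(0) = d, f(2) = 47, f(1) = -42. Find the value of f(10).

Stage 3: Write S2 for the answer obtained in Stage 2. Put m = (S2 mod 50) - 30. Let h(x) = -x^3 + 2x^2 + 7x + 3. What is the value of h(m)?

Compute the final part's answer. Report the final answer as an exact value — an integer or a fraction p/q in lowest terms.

5

Stage 1: 82786 = 2 * 11 * 53 * 71; number of divisors = (1+1) * (1+1) * (1+1) * (1+1) = 16; answer 16
Stage 2: S1 = 16; d = -8; f(3) = 3*(47) - 1*(-42) - 2*(-8) = 199; iterating: f(3)=199, f(4)=634, f(5)=1609, f(6)=3795, f(7)=8508, f(8)=18511, f(9)=39435, f(10)=82778; answer 82778
Stage 3: S2 = 82778; m = -2; -1*(-2)^3 + 2*(-2)^2 + 7*(-2)^1 + 3 = (8) + (8) + (-14) + (3) = 5; answer 5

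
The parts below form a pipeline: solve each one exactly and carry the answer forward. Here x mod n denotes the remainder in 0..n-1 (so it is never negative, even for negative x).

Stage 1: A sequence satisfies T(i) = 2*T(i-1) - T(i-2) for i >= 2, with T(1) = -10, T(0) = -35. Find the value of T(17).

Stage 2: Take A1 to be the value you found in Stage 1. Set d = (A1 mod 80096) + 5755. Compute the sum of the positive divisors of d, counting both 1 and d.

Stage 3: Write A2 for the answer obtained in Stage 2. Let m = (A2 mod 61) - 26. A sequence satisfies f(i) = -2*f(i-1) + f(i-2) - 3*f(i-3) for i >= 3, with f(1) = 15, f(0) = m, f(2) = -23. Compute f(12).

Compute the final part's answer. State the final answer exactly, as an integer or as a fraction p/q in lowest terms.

47174

Stage 1: T(2) = 2*(-10) - 1*(-35) = 15; iterating: T(2)=15, T(3)=40, T(4)=65, T(5)=90, T(6)=115, T(7)=140, T(8)=165, T(9)=190, T(10)=215, T(11)=240, T(12)=265, T(13)=290, T(14)=315, T(15)=340, T(16)=365, T(17)=390; answer 390
Stage 2: A1 = 390; d = 6145; 6145 = 5 * 1229; sigma = (1 + 5) * (1 + 1229) = 6 * 1230 = 7380; answer 7380
Stage 3: A2 = 7380; m = 34; f(3) = -2*(-23) + 1*(15) - 3*(34) = -41; iterating: f(3)=-41, f(4)=14, f(5)=0, f(6)=137, f(7)=-316, f(8)=769, f(9)=-2265, f(10)=6247, f(11)=-17066, f(12)=47174; answer 47174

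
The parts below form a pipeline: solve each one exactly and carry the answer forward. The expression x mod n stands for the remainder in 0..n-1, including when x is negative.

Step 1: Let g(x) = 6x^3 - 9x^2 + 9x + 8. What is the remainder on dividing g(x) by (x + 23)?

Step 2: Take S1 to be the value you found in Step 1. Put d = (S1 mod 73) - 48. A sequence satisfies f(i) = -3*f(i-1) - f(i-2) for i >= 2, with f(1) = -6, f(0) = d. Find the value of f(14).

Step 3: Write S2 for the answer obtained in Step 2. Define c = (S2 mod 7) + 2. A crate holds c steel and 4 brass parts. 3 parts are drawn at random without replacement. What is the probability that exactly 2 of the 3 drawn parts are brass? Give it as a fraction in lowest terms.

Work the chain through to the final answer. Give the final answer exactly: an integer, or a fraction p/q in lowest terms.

Step 1: remainder = value at the root: 6*(-23)^3 - 9*(-23)^2 + 9*(-23)^1 + 8 = (-73002) + (-4761) + (-207) + (8) = -77962; answer -77962
Step 2: S1 = -77962; d = -46; f(2) = -3*(-6) - 1*(-46) = 64; iterating: f(2)=64, f(3)=-186, f(4)=494, f(5)=-1296, f(6)=3394, f(7)=-8886, f(8)=23264, f(9)=-60906, f(10)=159454, f(11)=-417456, f(12)=1092914, f(13)=-2861286, f(14)=7490944; answer 7490944
Step 3: S2 = 7490944; c = 8; total draws C(12,3) = 220; favorable C(4,2)*C(8,1) = 48; P = 12/55; answer 12/55

12/55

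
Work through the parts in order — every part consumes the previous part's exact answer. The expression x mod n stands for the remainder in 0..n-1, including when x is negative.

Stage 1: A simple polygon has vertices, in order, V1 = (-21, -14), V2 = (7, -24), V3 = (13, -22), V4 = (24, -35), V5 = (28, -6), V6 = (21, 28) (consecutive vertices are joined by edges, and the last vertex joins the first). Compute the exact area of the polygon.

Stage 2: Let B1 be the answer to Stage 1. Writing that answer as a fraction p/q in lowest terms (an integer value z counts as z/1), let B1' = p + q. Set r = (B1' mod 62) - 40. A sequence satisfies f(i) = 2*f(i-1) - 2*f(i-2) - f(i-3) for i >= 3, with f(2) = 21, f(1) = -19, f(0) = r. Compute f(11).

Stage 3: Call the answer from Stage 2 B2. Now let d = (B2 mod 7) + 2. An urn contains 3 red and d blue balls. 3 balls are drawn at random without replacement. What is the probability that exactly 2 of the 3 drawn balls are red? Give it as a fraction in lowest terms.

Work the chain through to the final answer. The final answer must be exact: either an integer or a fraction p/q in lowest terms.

Stage 1: cross terms: (-21*-24 - 7*-14)=602, (7*-22 - 13*-24)=158, (13*-35 - 24*-22)=73, (24*-6 - 28*-35)=836, (28*28 - 21*-6)=910, (21*-14 - -21*28)=294; twice the area = |2873| = 2873; area = 2873/2; answer 2873/2
Stage 2: B1 = 2873/2; threaded value p + q = 2875; r = -17; f(3) = 2*(21) - 2*(-19) - 1*(-17) = 97; iterating: f(3)=97, f(4)=171, f(5)=127, f(6)=-185, f(7)=-795, f(8)=-1347, f(9)=-919, f(10)=1651, f(11)=6487; answer 6487
Stage 3: B2 = 6487; d = 7; total draws C(10,3) = 120; favorable C(3,2)*C(7,1) = 21; P = 7/40; answer 7/40

7/40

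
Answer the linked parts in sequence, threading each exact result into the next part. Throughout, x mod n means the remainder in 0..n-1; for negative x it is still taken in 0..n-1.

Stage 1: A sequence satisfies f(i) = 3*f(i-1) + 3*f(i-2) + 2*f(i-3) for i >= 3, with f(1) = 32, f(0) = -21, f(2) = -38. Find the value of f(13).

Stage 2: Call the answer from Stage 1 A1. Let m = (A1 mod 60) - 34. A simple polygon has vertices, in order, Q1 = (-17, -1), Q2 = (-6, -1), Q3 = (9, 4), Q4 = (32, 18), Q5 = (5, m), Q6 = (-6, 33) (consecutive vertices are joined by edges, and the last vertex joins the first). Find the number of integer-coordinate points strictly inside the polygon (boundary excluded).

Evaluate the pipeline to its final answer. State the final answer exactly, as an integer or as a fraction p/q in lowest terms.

Stage 1: f(3) = 3*(-38) + 3*(32) + 2*(-21) = -60; iterating: f(3)=-60, f(4)=-230, f(5)=-946, f(6)=-3648, f(7)=-14242, f(8)=-55562, f(9)=-216708, f(10)=-845294, f(11)=-3297130, f(12)=-12860688, f(13)=-50164042; answer -50164042
Stage 2: A1 = -50164042; m = 4; cross terms: (-17*-1 - -6*-1)=11, (-6*4 - 9*-1)=-15, (9*18 - 32*4)=34, (32*4 - 5*18)=38, (5*33 - -6*4)=189, (-6*-1 - -17*33)=567; twice the area = |824| = 824; area = 412; boundary points = 11 + 5 + 1 + 1 + 1 + 1 = 20; strictly interior points = area - boundary/2 + 1 = 403; answer 403

403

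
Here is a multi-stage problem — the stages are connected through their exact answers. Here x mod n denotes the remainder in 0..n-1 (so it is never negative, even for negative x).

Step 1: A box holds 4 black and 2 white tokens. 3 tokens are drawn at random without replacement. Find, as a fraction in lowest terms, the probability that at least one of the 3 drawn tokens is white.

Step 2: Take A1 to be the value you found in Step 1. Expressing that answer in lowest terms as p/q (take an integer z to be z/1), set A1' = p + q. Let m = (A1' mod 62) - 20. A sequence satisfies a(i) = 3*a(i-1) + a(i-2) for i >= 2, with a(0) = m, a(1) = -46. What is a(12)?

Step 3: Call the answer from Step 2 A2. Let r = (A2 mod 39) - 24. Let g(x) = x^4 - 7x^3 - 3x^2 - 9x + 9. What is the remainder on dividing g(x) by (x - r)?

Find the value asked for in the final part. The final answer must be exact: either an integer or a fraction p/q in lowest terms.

23703

Step 1: total draws C(6,3) = 20; complement C(4,3) = 4; favorable 20 - 4 = 16; P = 4/5; answer 4/5
Step 2: A1 = 4/5; threaded value p + q = 9; m = -11; a(2) = 3*(-46) + 1*(-11) = -149; iterating: a(2)=-149, a(3)=-493, a(4)=-1628, a(5)=-5377, a(6)=-17759, a(7)=-58654, a(8)=-193721, a(9)=-639817, a(10)=-2113172, a(11)=-6979333, a(12)=-23051171; answer -23051171
Step 3: A2 = -23051171; r = -11; remainder = value at the root: 1*(-11)^4 - 7*(-11)^3 - 3*(-11)^2 - 9*(-11)^1 + 9 = (14641) + (9317) + (-363) + (99) + (9) = 23703; answer 23703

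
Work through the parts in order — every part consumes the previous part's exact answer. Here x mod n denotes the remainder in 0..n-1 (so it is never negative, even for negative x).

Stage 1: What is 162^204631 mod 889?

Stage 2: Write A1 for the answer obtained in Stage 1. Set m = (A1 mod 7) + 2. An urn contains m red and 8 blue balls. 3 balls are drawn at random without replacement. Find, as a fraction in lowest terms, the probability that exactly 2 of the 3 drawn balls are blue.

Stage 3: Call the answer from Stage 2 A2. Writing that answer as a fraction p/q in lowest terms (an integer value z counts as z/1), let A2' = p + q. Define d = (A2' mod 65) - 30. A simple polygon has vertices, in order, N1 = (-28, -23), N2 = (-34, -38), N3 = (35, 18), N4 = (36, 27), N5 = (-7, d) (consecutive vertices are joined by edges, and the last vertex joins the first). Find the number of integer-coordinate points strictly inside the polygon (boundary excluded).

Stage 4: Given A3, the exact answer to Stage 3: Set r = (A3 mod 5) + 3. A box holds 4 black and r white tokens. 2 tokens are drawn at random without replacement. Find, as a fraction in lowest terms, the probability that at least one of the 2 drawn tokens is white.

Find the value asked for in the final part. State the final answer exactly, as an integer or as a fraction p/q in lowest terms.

5/6

Stage 1: squarings mod 889: 162^1=162, 162^2=463, 162^4=120, 162^8=176, 162^16=750, 162^32=652, 162^64=162, 162^128=463, 162^256=120, 162^512=176, 162^1024=750, 162^2048=652, 162^4096=162, 162^8192=463, 162^16384=120, 162^32768=176, 162^65536=750, 162^131072=652; 162^204631 = 162^1 * 162^2 * 162^4 * 162^16 * 162^64 * 162^256 * 162^512 * 162^1024 * 162^2048 * 162^4096 * 162^65536 * 162^131072 = 484 (mod 889); answer 484
Stage 2: A1 = 484; m = 3; total draws C(11,3) = 165; favorable C(8,2)*C(3,1) = 84; P = 28/55; answer 28/55
Stage 3: A2 = 28/55; threaded value p + q = 83; d = -12; cross terms: (-28*-38 - -34*-23)=282, (-34*18 - 35*-38)=718, (35*27 - 36*18)=297, (36*-12 - -7*27)=-243, (-7*-23 - -28*-12)=-175; twice the area = |879| = 879; area = 879/2; boundary points = 3 + 1 + 1 + 1 + 1 = 7; strictly interior points = area - boundary/2 + 1 = 437; answer 437
Stage 4: A3 = 437; r = 5; total draws C(9,2) = 36; complement C(4,2) = 6; favorable 36 - 6 = 30; P = 5/6; answer 5/6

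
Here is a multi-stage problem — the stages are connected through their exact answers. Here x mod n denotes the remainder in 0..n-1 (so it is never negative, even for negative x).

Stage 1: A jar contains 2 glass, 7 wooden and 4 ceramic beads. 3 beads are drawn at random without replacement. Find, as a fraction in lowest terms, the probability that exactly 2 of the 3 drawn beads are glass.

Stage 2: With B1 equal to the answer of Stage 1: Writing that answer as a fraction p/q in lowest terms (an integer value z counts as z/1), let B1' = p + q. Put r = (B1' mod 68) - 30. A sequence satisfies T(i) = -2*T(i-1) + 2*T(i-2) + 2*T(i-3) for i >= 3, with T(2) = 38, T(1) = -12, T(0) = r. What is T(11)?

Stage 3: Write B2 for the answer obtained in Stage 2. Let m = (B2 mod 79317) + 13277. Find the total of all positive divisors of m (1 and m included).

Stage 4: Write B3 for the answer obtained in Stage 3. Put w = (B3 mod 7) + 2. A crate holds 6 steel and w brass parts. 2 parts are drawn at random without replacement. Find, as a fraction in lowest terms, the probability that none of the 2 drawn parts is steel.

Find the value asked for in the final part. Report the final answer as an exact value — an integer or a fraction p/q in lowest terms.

1/28

Stage 1: total draws C(13,3) = 286; favorable C(2,2)*C(11,1) = 11; P = 1/26; answer 1/26
Stage 2: B1 = 1/26; threaded value p + q = 27; r = -3; T(3) = -2*(38) + 2*(-12) + 2*(-3) = -106; iterating: T(3)=-106, T(4)=264, T(5)=-664, T(6)=1644, T(7)=-4088, T(8)=10136, T(9)=-25160, T(10)=62416, T(11)=-154880; answer -154880
Stage 3: B2 = -154880; m = 17031; 17031 = 3 * 7 * 811; sigma = (1 + 3) * (1 + 7) * (1 + 811) = 4 * 8 * 812 = 25984; answer 25984
Stage 4: B3 = 25984; w = 2; total draws C(8,2) = 28; favorable C(2,2) = 1; P = 1/28; answer 1/28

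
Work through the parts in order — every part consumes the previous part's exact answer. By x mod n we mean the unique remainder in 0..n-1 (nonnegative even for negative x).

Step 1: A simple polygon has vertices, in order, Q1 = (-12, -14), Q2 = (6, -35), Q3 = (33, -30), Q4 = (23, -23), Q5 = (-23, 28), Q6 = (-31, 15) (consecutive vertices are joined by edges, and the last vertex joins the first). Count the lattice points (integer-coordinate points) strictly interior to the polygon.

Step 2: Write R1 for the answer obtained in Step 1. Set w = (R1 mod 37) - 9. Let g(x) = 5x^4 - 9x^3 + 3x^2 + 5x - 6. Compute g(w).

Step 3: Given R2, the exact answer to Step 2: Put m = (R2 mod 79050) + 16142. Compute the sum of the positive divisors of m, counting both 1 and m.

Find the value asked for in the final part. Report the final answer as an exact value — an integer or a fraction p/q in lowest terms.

86592

Step 1: cross terms: (-12*-35 - 6*-14)=504, (6*-30 - 33*-35)=975, (33*-23 - 23*-30)=-69, (23*28 - -23*-23)=115, (-23*15 - -31*28)=523, (-31*-14 - -12*15)=614; twice the area = |2662| = 2662; area = 1331; boundary points = 3 + 1 + 1 + 1 + 1 + 1 = 8; strictly interior points = area - boundary/2 + 1 = 1328; answer 1328
Step 2: R1 = 1328; w = 24; 5*(24)^4 - 9*(24)^3 + 3*(24)^2 + 5*(24)^1 - 6 = (1658880) + (-124416) + (1728) + (120) + (-6) = 1536306; answer 1536306
Step 3: R2 = 1536306; m = 50498; 50498 = 2 * 7 * 3607; sigma = (1 + 2) * (1 + 7) * (1 + 3607) = 3 * 8 * 3608 = 86592; answer 86592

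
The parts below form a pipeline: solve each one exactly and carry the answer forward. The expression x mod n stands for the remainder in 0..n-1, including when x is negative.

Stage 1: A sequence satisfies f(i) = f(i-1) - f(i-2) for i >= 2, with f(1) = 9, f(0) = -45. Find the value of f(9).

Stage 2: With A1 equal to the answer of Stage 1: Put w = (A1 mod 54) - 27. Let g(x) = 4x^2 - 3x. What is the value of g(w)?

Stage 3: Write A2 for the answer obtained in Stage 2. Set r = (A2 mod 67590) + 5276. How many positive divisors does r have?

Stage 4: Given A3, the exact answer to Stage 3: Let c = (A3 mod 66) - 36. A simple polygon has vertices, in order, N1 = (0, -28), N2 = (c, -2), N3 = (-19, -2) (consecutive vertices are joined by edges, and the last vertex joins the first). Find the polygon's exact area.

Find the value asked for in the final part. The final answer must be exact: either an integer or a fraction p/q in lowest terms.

169

Stage 1: f(2) = 1*(9) - 1*(-45) = 54; iterating: f(2)=54, f(3)=45, f(4)=-9, f(5)=-54, f(6)=-45, f(7)=9, f(8)=54, f(9)=45; answer 45
Stage 2: A1 = 45; w = 18; 4*(18)^2 - 3*(18)^1 = (1296) + (-54) = 1242; answer 1242
Stage 3: A2 = 1242; r = 6518; 6518 = 2 * 3259; number of divisors = (1+1) * (1+1) = 4; answer 4
Stage 4: A3 = 4; c = -32; cross terms: (0*-2 - -32*-28)=-896, (-32*-2 - -19*-2)=26, (-19*-28 - 0*-2)=532; twice the area = |-338| = 338; area = 169; answer 169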